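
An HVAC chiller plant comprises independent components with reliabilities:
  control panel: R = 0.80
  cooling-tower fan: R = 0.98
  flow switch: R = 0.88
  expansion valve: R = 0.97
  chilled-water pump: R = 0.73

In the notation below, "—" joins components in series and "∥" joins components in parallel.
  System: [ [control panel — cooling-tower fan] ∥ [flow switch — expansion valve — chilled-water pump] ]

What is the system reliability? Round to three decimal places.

0.919

Series (control panel and cooling-tower fan): 0.80000 × 0.98000 = 0.78400
Series (flow switch, expansion valve, and chilled-water pump): 0.88000 × 0.97000 × 0.73000 = 0.62313
Parallel ([0.78400] and [0.62313]): 1 − (1 − 0.78400)(1 − 0.62313) = 0.919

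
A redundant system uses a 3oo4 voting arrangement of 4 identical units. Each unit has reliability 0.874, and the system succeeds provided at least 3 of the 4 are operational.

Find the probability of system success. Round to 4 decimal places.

0.9200

R = Σ_{i=3}^{4} C(4,i) p^i (1−p)^{4−i} with p = 0.874
C(4,3)·0.874^3·0.126^1 = 0.336484
C(4,4)·0.874^4·0.126^0 = 0.583507
Sum = 0.9200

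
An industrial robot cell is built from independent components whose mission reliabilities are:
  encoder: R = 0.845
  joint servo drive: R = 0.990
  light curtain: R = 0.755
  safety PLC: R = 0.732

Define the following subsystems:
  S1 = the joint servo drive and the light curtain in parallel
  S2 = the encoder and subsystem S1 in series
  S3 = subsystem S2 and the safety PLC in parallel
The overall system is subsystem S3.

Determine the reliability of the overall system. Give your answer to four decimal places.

0.9579

Parallel (joint servo drive and light curtain): 1 − (1 − 0.990000)(1 − 0.755000) = 0.997550
Series (encoder and [0.997550]): 0.845000 × 0.997550 = 0.842930
Parallel ([0.842930] and safety PLC): 1 − (1 − 0.842930)(1 − 0.732000) = 0.9579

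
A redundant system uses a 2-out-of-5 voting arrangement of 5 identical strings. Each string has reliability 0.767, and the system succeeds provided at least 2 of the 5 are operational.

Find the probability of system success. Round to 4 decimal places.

R = Σ_{i=2}^{5} C(5,i) p^i (1−p)^{5−i} with p = 0.767
C(5,2)·0.767^2·0.233^3 = 0.074415
C(5,3)·0.767^3·0.233^2 = 0.244962
C(5,4)·0.767^4·0.233^1 = 0.403188
C(5,5)·0.767^5·0.233^0 = 0.265446
Sum = 0.9880

0.9880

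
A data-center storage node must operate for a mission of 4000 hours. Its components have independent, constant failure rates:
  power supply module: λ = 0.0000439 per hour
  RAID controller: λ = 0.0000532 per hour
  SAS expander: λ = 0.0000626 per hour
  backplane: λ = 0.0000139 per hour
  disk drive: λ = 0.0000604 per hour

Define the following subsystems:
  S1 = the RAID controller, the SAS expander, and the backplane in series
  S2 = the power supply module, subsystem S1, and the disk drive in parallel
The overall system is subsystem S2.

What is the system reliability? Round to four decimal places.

0.9860

R(power supply module) = exp(−0.0000439 × 4000) = 0.838953
R(RAID controller) = exp(−0.0000532 × 4000) = 0.808318
R(SAS expander) = exp(−0.0000626 × 4000) = 0.778489
R(backplane) = exp(−0.0000139 × 4000) = 0.945917
R(disk drive) = exp(−0.0000604 × 4000) = 0.785370
Series (RAID controller, SAS expander, and backplane): 0.808318 × 0.778489 × 0.945917 = 0.595234
Parallel (power supply module, [0.595234], and disk drive): 1 − (1 − 0.838953)(1 − 0.595234)(1 − 0.785370) = 0.9860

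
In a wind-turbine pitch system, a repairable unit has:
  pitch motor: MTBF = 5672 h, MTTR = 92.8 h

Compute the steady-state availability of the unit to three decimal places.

0.984

A(pitch motor) = MTBF/(MTBF+MTTR) = 5672/(5672+92.8) = 0.984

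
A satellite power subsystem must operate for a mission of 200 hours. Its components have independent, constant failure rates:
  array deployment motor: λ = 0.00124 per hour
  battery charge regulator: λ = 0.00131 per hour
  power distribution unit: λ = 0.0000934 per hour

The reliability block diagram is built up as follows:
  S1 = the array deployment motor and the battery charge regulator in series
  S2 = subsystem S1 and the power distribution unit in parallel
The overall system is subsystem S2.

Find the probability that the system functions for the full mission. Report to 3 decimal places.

R(array deployment motor) = exp(−0.00124 × 200) = 0.78036
R(battery charge regulator) = exp(−0.00131 × 200) = 0.76951
R(power distribution unit) = exp(−0.0000934 × 200) = 0.98149
Series (array deployment motor and battery charge regulator): 0.78036 × 0.76951 = 0.60049
Parallel ([0.60049] and power distribution unit): 1 − (1 − 0.60049)(1 − 0.98149) = 0.993

0.993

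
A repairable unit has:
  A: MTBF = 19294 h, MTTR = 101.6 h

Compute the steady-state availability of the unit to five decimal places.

A(A) = MTBF/(MTBF+MTTR) = 19294/(19294+101.6) = 0.99476

0.99476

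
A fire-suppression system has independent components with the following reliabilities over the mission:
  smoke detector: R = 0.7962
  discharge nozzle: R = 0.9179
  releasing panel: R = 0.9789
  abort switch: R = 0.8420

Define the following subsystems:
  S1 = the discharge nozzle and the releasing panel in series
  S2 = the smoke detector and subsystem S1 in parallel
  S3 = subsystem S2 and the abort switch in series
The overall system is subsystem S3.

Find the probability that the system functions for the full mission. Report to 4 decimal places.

Series (discharge nozzle and releasing panel): 0.917900 × 0.978900 = 0.898532
Parallel (smoke detector and [0.898532]): 1 − (1 − 0.796200)(1 − 0.898532) = 0.979321
Series ([0.979321] and abort switch): 0.979321 × 0.842000 = 0.8246

0.8246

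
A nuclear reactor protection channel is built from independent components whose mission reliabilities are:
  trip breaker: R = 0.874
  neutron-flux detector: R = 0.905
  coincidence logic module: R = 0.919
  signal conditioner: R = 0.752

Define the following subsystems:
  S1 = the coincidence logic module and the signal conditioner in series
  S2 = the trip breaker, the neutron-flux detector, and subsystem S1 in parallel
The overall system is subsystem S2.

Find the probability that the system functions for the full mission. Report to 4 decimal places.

0.9963

Series (coincidence logic module and signal conditioner): 0.919000 × 0.752000 = 0.691088
Parallel (trip breaker, neutron-flux detector, and [0.691088]): 1 − (1 − 0.874000)(1 − 0.905000)(1 − 0.691088) = 0.9963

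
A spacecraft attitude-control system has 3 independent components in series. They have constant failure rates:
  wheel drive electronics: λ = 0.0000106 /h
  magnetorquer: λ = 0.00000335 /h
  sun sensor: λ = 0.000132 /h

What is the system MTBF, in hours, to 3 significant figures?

6850

Series of exponential components: λ_sys = Σ λ_i
λ_sys = 0.0000106 + 0.00000335 + 0.000132 = 1.4595e-04 /h
MTBF = 1 / λ_sys = 6850 h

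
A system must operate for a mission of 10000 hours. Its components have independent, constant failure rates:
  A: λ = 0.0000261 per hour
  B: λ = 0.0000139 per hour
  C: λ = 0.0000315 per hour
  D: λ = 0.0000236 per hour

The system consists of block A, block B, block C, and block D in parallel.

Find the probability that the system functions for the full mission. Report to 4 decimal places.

R(A) = exp(−0.0000261 × 10000) = 0.770281
R(B) = exp(−0.0000139 × 10000) = 0.870228
R(C) = exp(−0.0000315 × 10000) = 0.729789
R(D) = exp(−0.0000236 × 10000) = 0.789781
Parallel (A, B, C, and D): 1 − (1 − 0.770281)(1 − 0.870228)(1 − 0.729789)(1 − 0.789781) = 0.9983

0.9983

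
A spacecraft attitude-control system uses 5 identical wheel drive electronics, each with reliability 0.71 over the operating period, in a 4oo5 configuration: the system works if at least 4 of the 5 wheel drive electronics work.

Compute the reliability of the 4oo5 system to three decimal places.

0.549

R = Σ_{i=4}^{5} C(5,i) p^i (1−p)^{5−i} with p = 0.71
C(5,4)·0.71^4·0.29^1 = 0.36847
C(5,5)·0.71^5·0.29^0 = 0.18042
Sum = 0.549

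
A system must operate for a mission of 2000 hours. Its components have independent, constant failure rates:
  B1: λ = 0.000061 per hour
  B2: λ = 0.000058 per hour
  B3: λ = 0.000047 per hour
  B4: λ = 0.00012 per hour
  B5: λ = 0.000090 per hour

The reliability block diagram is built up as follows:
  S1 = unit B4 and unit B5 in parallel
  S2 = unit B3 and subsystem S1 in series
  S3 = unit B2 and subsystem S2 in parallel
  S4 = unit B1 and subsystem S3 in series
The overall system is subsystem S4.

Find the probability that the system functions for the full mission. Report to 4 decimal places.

0.8733

R(B1) = exp(−0.000061 × 2000) = 0.885148
R(B2) = exp(−0.000058 × 2000) = 0.890475
R(B3) = exp(−0.000047 × 2000) = 0.910283
R(B4) = exp(−0.00012 × 2000) = 0.786628
R(B5) = exp(−0.000090 × 2000) = 0.835270
Parallel (B4 and B5): 1 − (1 − 0.786628)(1 − 0.835270) = 0.964851
Series (B3 and [0.964851]): 0.910283 × 0.964851 = 0.878287
Parallel (B2 and [0.878287]): 1 − (1 − 0.890475)(1 − 0.878287) = 0.986669
Series (B1 and [0.986669]): 0.885148 × 0.986669 = 0.8733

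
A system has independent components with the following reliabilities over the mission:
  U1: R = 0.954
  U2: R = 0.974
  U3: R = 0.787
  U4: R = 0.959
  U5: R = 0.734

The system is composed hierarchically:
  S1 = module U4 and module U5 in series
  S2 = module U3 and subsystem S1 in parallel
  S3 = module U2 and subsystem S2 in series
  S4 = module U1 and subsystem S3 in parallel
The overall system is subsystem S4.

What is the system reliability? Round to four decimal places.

0.9960

Series (U4 and U5): 0.959000 × 0.734000 = 0.703906
Parallel (U3 and [0.703906]): 1 − (1 − 0.787000)(1 − 0.703906) = 0.936932
Series (U2 and [0.936932]): 0.974000 × 0.936932 = 0.912572
Parallel (U1 and [0.912572]): 1 − (1 − 0.954000)(1 − 0.912572) = 0.9960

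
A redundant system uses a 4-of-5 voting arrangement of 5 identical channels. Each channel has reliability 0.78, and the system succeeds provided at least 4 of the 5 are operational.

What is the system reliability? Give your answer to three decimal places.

R = Σ_{i=4}^{5} C(5,i) p^i (1−p)^{5−i} with p = 0.78
C(5,4)·0.78^4·0.22^1 = 0.40717
C(5,5)·0.78^5·0.22^0 = 0.28872
Sum = 0.696

0.696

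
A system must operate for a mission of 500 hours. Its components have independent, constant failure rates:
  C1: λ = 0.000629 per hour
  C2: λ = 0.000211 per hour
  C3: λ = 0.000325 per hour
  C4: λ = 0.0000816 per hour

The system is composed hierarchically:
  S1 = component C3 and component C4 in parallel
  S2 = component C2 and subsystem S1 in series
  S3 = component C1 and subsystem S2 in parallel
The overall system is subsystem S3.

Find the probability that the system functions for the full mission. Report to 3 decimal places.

0.972

R(C1) = exp(−0.000629 × 500) = 0.73015
R(C2) = exp(−0.000211 × 500) = 0.89987
R(C3) = exp(−0.000325 × 500) = 0.85002
R(C4) = exp(−0.0000816 × 500) = 0.96002
Parallel (C3 and C4): 1 − (1 − 0.85002)(1 − 0.96002) = 0.99400
Series (C2 and [0.99400]): 0.89987 × 0.99400 = 0.89447
Parallel (C1 and [0.89447]): 1 − (1 − 0.73015)(1 − 0.89447) = 0.972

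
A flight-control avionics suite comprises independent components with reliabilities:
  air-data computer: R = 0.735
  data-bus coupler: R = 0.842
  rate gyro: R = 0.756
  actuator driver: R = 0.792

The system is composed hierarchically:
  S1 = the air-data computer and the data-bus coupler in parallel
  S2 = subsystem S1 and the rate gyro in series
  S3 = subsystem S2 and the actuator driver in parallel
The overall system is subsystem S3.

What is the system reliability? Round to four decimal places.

Parallel (air-data computer and data-bus coupler): 1 − (1 − 0.735000)(1 − 0.842000) = 0.958130
Series ([0.958130] and rate gyro): 0.958130 × 0.756000 = 0.724346
Parallel ([0.724346] and actuator driver): 1 − (1 − 0.724346)(1 − 0.792000) = 0.9427

0.9427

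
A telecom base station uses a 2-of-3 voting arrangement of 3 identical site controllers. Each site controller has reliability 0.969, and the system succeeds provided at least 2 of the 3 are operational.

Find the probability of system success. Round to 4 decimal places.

R = Σ_{i=2}^{3} C(3,i) p^i (1−p)^{3−i} with p = 0.969
C(3,2)·0.969^2·0.031^1 = 0.087323
C(3,3)·0.969^3·0.031^0 = 0.909853
Sum = 0.9972

0.9972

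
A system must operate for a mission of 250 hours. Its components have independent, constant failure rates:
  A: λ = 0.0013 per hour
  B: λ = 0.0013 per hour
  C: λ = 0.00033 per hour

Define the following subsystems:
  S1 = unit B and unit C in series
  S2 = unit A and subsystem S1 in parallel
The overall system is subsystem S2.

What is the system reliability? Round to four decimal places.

R(A) = exp(−0.0013 × 250) = 0.722527
R(B) = exp(−0.0013 × 250) = 0.722527
R(C) = exp(−0.00033 × 250) = 0.920811
Series (B and C): 0.722527 × 0.920811 = 0.665311
Parallel (A and [0.665311]): 1 − (1 − 0.722527)(1 − 0.665311) = 0.9071

0.9071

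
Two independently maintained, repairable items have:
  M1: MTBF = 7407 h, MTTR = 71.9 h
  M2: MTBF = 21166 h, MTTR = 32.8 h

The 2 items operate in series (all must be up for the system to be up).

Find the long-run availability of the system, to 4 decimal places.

0.9889

A(M1) = MTBF/(MTBF+MTTR) = 7407/(7407+71.9) = 0.990386
A(M2) = MTBF/(MTBF+MTTR) = 21166/(21166+32.8) = 0.998453
Series availability: 0.990386 × 0.998453 = 0.9889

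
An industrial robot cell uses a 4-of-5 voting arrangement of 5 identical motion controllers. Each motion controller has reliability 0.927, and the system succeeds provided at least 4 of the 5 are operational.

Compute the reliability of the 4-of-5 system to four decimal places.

R = Σ_{i=4}^{5} C(5,i) p^i (1−p)^{5−i} with p = 0.927
C(5,4)·0.927^4·0.073^1 = 0.269533
C(5,5)·0.927^5·0.073^0 = 0.684540
Sum = 0.9541

0.9541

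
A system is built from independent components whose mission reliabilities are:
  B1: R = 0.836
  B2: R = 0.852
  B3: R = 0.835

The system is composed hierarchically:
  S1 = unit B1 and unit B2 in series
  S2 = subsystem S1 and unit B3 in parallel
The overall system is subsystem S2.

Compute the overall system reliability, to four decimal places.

0.9525

Series (B1 and B2): 0.836000 × 0.852000 = 0.712272
Parallel ([0.712272] and B3): 1 − (1 − 0.712272)(1 − 0.835000) = 0.9525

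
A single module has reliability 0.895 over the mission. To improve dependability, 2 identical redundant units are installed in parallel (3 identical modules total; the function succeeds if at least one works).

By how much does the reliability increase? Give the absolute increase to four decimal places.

R_before = 0.895
R_after = 1 − (1 − 0.895)^3 = 0.9988
ΔR = 0.9988 − 0.895 = 0.1038

0.1038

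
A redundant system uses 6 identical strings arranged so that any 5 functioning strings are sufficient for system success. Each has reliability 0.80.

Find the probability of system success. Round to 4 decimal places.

0.6554

R = Σ_{i=5}^{6} C(6,i) p^i (1−p)^{6−i} with p = 0.80
C(6,5)·0.80^5·0.20^1 = 0.393216
C(6,6)·0.80^6·0.20^0 = 0.262144
Sum = 0.6554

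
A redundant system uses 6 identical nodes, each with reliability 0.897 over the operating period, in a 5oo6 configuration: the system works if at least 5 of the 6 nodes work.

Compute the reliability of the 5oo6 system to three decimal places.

R = Σ_{i=5}^{6} C(6,i) p^i (1−p)^{6−i} with p = 0.897
C(6,5)·0.897^5·0.103^1 = 0.35888
C(6,6)·0.897^6·0.103^0 = 0.52090
Sum = 0.880

0.880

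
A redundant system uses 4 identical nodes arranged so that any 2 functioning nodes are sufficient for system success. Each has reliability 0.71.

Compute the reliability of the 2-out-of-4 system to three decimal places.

R = Σ_{i=2}^{4} C(4,i) p^i (1−p)^{4−i} with p = 0.71
C(4,2)·0.71^2·0.29^2 = 0.25437
C(4,3)·0.71^3·0.29^1 = 0.41518
C(4,4)·0.71^4·0.29^0 = 0.25412
Sum = 0.924

0.924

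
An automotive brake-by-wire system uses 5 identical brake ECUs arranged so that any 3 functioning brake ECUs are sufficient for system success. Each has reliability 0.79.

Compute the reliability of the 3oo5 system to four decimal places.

0.9341

R = Σ_{i=3}^{5} C(5,i) p^i (1−p)^{5−i} with p = 0.79
C(5,3)·0.79^3·0.21^2 = 0.217430
C(5,4)·0.79^4·0.21^1 = 0.408976
C(5,5)·0.79^5·0.21^0 = 0.307706
Sum = 0.9341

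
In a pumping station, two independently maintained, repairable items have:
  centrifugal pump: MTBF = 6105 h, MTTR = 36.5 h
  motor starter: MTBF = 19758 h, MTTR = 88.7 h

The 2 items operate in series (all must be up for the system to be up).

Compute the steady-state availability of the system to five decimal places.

0.98961

A(centrifugal pump) = MTBF/(MTBF+MTTR) = 6105/(6105+36.5) = 0.994057
A(motor starter) = MTBF/(MTBF+MTTR) = 19758/(19758+88.7) = 0.995531
Series availability: 0.994057 × 0.995531 = 0.98961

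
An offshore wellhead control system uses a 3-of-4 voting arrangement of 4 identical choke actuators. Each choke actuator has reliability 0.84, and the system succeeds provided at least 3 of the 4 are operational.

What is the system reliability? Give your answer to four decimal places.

0.8772

R = Σ_{i=3}^{4} C(4,i) p^i (1−p)^{4−i} with p = 0.84
C(4,3)·0.84^3·0.16^1 = 0.379331
C(4,4)·0.84^4·0.16^0 = 0.497871
Sum = 0.8772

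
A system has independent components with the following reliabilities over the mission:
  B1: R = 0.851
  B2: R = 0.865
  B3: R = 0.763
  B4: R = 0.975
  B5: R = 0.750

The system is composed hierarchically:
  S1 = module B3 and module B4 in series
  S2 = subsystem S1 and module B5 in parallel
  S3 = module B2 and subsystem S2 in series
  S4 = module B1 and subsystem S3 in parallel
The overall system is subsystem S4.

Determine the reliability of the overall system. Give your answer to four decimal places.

Series (B3 and B4): 0.763000 × 0.975000 = 0.743925
Parallel ([0.743925] and B5): 1 − (1 − 0.743925)(1 − 0.750000) = 0.935981
Series (B2 and [0.935981]): 0.865000 × 0.935981 = 0.809624
Parallel (B1 and [0.809624]): 1 − (1 − 0.851000)(1 − 0.809624) = 0.9716

0.9716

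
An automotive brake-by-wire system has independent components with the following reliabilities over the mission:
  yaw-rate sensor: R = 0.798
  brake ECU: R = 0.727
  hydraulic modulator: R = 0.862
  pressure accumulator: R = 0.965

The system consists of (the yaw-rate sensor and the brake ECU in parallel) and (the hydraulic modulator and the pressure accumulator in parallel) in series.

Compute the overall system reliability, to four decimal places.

0.9403

Parallel (yaw-rate sensor and brake ECU): 1 − (1 − 0.798000)(1 − 0.727000) = 0.944854
Parallel (hydraulic modulator and pressure accumulator): 1 − (1 − 0.862000)(1 − 0.965000) = 0.995170
Series ([0.944854] and [0.995170]): 0.944854 × 0.995170 = 0.9403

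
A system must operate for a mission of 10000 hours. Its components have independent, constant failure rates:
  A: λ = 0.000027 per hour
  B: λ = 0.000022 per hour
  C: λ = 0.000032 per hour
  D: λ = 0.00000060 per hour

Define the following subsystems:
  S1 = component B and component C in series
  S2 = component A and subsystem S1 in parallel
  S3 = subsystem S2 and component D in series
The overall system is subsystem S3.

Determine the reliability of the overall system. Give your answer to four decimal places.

R(A) = exp(−0.000027 × 10000) = 0.763379
R(B) = exp(−0.000022 × 10000) = 0.802519
R(C) = exp(−0.000032 × 10000) = 0.726149
R(D) = exp(−0.00000060 × 10000) = 0.994018
Series (B and C): 0.802519 × 0.726149 = 0.582748
Parallel (A and [0.582748]): 1 − (1 − 0.763379)(1 − 0.582748) = 0.901269
Series ([0.901269] and D): 0.901269 × 0.994018 = 0.8959

0.8959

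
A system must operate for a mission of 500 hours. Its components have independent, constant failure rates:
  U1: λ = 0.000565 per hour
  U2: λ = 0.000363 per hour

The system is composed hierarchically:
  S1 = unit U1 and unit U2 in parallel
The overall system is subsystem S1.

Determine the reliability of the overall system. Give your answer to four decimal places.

R(U1) = exp(−0.000565 × 500) = 0.753897
R(U2) = exp(−0.000363 × 500) = 0.834018
Parallel (U1 and U2): 1 − (1 − 0.753897)(1 − 0.834018) = 0.9592

0.9592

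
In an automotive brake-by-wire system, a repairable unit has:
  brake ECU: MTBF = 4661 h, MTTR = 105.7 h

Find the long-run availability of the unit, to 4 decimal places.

0.9778

A(brake ECU) = MTBF/(MTBF+MTTR) = 4661/(4661+105.7) = 0.9778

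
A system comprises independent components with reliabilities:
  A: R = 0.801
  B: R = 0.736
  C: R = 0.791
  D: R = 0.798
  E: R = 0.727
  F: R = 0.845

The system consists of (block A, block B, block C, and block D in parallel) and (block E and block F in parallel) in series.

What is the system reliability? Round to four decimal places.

0.9556

Parallel (A, B, C, and D): 1 − (1 − 0.801000)(1 − 0.736000)(1 − 0.791000)(1 − 0.798000) = 0.997782
Parallel (E and F): 1 − (1 − 0.727000)(1 − 0.845000) = 0.957685
Series ([0.997782] and [0.957685]): 0.997782 × 0.957685 = 0.9556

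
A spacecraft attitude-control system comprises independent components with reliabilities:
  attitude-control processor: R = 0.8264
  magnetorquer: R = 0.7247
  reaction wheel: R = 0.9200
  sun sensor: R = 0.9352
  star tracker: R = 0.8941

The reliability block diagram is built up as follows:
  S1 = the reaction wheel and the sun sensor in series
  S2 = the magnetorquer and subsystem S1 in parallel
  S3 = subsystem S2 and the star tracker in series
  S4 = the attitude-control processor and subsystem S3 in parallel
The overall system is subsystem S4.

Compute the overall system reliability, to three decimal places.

0.976

Series (reaction wheel and sun sensor): 0.92000 × 0.93520 = 0.86038
Parallel (magnetorquer and [0.86038]): 1 − (1 − 0.72470)(1 − 0.86038) = 0.96156
Series ([0.96156] and star tracker): 0.96156 × 0.89410 = 0.85973
Parallel (attitude-control processor and [0.85973]): 1 − (1 − 0.82640)(1 − 0.85973) = 0.976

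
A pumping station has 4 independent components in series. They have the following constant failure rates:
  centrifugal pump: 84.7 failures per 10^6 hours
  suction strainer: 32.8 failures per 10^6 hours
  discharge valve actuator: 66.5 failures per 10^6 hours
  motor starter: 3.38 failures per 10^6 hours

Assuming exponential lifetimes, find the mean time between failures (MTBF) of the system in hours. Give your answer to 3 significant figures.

Series of exponential components: λ_sys = Σ λ_i
λ_sys = 0.0000847 + 0.0000328 + 0.0000665 + 0.00000338 = 1.8738e-04 /h
MTBF = 1 / λ_sys = 5340 h

5340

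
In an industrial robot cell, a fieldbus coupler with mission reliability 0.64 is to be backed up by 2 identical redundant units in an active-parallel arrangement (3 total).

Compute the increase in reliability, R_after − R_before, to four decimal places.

0.3133

R_before = 0.64
R_after = 1 − (1 − 0.64)^3 = 0.9533
ΔR = 0.9533 − 0.64 = 0.3133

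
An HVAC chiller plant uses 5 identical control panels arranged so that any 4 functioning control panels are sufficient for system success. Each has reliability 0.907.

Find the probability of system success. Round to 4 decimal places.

0.9285

R = Σ_{i=4}^{5} C(5,i) p^i (1−p)^{5−i} with p = 0.907
C(5,4)·0.907^4·0.093^1 = 0.314689
C(5,5)·0.907^5·0.093^0 = 0.613813
Sum = 0.9285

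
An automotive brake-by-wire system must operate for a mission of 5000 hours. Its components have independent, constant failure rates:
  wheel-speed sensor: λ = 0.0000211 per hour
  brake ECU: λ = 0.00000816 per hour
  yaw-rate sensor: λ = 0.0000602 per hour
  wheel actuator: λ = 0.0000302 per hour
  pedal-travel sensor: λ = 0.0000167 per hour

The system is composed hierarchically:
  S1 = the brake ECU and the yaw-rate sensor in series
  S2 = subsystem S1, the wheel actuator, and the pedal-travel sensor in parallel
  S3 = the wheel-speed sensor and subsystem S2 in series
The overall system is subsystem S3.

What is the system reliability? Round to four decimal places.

0.8969

R(wheel-speed sensor) = exp(−0.0000211 × 5000) = 0.899874
R(brake ECU) = exp(−0.00000816 × 5000) = 0.960021
R(yaw-rate sensor) = exp(−0.0000602 × 5000) = 0.740078
R(wheel actuator) = exp(−0.0000302 × 5000) = 0.859848
R(pedal-travel sensor) = exp(−0.0000167 × 5000) = 0.919891
Series (brake ECU and yaw-rate sensor): 0.960021 × 0.740078 = 0.710490
Parallel ([0.710490], wheel actuator, and pedal-travel sensor): 1 − (1 − 0.710490)(1 − 0.859848)(1 − 0.919891) = 0.996750
Series (wheel-speed sensor and [0.996750]): 0.899874 × 0.996750 = 0.8969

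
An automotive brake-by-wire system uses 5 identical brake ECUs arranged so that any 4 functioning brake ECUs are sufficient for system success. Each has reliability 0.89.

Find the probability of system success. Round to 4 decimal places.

R = Σ_{i=4}^{5} C(5,i) p^i (1−p)^{5−i} with p = 0.89
C(5,4)·0.89^4·0.11^1 = 0.345082
C(5,5)·0.89^5·0.11^0 = 0.558406
Sum = 0.9035

0.9035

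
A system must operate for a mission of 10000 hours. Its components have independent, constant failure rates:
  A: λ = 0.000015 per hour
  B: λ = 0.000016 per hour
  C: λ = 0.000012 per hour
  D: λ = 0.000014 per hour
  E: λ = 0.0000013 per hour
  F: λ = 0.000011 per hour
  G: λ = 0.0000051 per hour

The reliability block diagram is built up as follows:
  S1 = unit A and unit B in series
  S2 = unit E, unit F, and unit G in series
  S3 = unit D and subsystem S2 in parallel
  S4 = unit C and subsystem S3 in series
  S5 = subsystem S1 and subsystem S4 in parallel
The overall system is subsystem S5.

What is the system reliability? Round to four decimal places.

R(A) = exp(−0.000015 × 10000) = 0.860708
R(B) = exp(−0.000016 × 10000) = 0.852144
R(C) = exp(−0.000012 × 10000) = 0.886920
R(D) = exp(−0.000014 × 10000) = 0.869358
R(E) = exp(−0.0000013 × 10000) = 0.987084
R(F) = exp(−0.000011 × 10000) = 0.895834
R(G) = exp(−0.0000051 × 10000) = 0.950279
Series (A and B): 0.860708 × 0.852144 = 0.733447
Series (E, F, and G): 0.987084 × 0.895834 × 0.950279 = 0.840297
Parallel (D and [0.840297]): 1 − (1 − 0.869358)(1 − 0.840297) = 0.979136
Series (C and [0.979136]): 0.886920 × 0.979136 = 0.868415
Parallel ([0.733447] and [0.868415]): 1 − (1 − 0.733447)(1 − 0.868415) = 0.9649

0.9649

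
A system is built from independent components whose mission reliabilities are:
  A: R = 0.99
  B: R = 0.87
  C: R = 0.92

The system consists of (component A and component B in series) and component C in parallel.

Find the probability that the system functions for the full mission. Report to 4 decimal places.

0.9889

Series (A and B): 0.990000 × 0.870000 = 0.861300
Parallel ([0.861300] and C): 1 − (1 − 0.861300)(1 − 0.920000) = 0.9889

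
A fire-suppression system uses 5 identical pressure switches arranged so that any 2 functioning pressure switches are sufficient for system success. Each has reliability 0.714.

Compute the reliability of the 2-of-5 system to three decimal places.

R = Σ_{i=2}^{5} C(5,i) p^i (1−p)^{5−i} with p = 0.714
C(5,2)·0.714^2·0.286^3 = 0.11926
C(5,3)·0.714^3·0.286^2 = 0.29773
C(5,4)·0.714^4·0.286^1 = 0.37165
C(5,5)·0.714^5·0.286^0 = 0.18556
Sum = 0.974

0.974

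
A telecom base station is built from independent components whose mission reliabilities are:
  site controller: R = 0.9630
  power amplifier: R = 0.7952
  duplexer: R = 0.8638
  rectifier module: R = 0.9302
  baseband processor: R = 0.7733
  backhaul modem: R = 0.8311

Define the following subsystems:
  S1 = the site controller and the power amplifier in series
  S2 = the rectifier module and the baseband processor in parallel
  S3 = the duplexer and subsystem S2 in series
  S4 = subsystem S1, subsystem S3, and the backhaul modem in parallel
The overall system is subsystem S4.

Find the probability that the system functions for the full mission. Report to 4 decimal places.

0.9941

Series (site controller and power amplifier): 0.963000 × 0.795200 = 0.765778
Parallel (rectifier module and baseband processor): 1 − (1 − 0.930200)(1 − 0.773300) = 0.984176
Series (duplexer and [0.984176]): 0.863800 × 0.984176 = 0.850131
Parallel ([0.765778], [0.850131], and backhaul modem): 1 − (1 − 0.765778)(1 − 0.850131)(1 − 0.831100) = 0.9941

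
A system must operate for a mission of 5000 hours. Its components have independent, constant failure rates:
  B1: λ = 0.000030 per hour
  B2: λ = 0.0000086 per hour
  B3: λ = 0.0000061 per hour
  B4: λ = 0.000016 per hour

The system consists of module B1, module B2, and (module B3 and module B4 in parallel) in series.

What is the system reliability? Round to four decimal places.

R(B1) = exp(−0.000030 × 5000) = 0.860708
R(B2) = exp(−0.0000086 × 5000) = 0.957911
R(B3) = exp(−0.0000061 × 5000) = 0.969960
R(B4) = exp(−0.000016 × 5000) = 0.923116
Parallel (B3 and B4): 1 − (1 − 0.969960)(1 − 0.923116) = 0.997690
Series (B1, B2, and [0.997690]): 0.860708 × 0.957911 × 0.997690 = 0.8226

0.8226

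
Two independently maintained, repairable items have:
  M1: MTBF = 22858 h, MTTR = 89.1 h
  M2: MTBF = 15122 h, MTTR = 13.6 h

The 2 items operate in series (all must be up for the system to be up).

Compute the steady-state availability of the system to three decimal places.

A(M1) = MTBF/(MTBF+MTTR) = 22858/(22858+89.1) = 0.996117
A(M2) = MTBF/(MTBF+MTTR) = 15122/(15122+13.6) = 0.999101
Series availability: 0.996117 × 0.999101 = 0.995

0.995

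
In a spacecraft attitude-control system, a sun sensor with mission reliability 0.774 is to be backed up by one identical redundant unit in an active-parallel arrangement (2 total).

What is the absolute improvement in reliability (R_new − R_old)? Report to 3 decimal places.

0.175

R_before = 0.774
R_after = 1 − (1 − 0.774)^2 = 0.949
ΔR = 0.949 − 0.774 = 0.175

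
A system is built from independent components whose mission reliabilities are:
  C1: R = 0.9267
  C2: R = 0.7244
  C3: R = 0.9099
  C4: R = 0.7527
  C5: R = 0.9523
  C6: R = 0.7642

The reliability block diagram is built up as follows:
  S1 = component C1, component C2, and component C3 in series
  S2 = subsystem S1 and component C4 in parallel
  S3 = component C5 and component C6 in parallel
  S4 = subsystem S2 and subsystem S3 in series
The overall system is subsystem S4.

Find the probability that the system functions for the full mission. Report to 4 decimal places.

0.8936

Series (C1, C2, and C3): 0.926700 × 0.724400 × 0.909900 = 0.610817
Parallel ([0.610817] and C4): 1 − (1 − 0.610817)(1 − 0.752700) = 0.903755
Parallel (C5 and C6): 1 − (1 − 0.952300)(1 − 0.764200) = 0.988752
Series ([0.903755] and [0.988752]): 0.903755 × 0.988752 = 0.8936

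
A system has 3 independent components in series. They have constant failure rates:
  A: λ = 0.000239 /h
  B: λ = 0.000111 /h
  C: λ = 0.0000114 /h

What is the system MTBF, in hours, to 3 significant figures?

2770

Series of exponential components: λ_sys = Σ λ_i
λ_sys = 0.000239 + 0.000111 + 0.0000114 = 3.6140e-04 /h
MTBF = 1 / λ_sys = 2770 h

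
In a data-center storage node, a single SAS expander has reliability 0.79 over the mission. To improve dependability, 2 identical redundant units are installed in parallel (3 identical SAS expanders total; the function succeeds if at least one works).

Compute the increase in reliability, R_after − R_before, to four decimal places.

0.2007

R_before = 0.79
R_after = 1 − (1 − 0.79)^3 = 0.9907
ΔR = 0.9907 − 0.79 = 0.2007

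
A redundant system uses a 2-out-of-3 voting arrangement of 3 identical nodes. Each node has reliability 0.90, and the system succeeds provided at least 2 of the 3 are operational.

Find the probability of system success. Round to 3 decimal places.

R = Σ_{i=2}^{3} C(3,i) p^i (1−p)^{3−i} with p = 0.90
C(3,2)·0.90^2·0.10^1 = 0.24300
C(3,3)·0.90^3·0.10^0 = 0.72900
Sum = 0.972

0.972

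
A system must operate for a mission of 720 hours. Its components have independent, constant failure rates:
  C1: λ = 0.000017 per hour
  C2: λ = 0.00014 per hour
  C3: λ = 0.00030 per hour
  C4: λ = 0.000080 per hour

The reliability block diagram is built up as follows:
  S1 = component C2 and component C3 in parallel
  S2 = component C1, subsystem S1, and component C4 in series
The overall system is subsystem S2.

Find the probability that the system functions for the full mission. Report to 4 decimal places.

0.9152

R(C1) = exp(−0.000017 × 720) = 0.987835
R(C2) = exp(−0.00014 × 720) = 0.904114
R(C3) = exp(−0.00030 × 720) = 0.805735
R(C4) = exp(−0.000080 × 720) = 0.944027
Parallel (C2 and C3): 1 − (1 − 0.904114)(1 − 0.805735) = 0.981373
Series (C1, [0.981373], and C4): 0.987835 × 0.981373 × 0.944027 = 0.9152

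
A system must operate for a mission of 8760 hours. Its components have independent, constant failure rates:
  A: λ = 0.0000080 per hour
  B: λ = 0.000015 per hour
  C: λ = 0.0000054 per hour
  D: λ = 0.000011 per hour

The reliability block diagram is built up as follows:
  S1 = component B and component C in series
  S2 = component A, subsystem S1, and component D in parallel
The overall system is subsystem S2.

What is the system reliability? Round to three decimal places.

R(A) = exp(−0.0000080 × 8760) = 0.93232
R(B) = exp(−0.000015 × 8760) = 0.87687
R(C) = exp(−0.0000054 × 8760) = 0.95380
R(D) = exp(−0.000011 × 8760) = 0.90814
Series (B and C): 0.87687 × 0.95380 = 0.83636
Parallel (A, [0.83636], and D): 1 − (1 − 0.93232)(1 − 0.83636)(1 − 0.90814) = 0.999

0.999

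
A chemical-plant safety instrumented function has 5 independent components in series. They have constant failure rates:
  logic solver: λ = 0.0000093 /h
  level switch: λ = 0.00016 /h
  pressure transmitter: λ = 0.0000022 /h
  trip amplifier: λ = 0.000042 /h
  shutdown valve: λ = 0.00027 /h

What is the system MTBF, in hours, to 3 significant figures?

Series of exponential components: λ_sys = Σ λ_i
λ_sys = 0.0000093 + 0.00016 + 0.0000022 + 0.000042 + 0.00027 = 4.8350e-04 /h
MTBF = 1 / λ_sys = 2070 h

2070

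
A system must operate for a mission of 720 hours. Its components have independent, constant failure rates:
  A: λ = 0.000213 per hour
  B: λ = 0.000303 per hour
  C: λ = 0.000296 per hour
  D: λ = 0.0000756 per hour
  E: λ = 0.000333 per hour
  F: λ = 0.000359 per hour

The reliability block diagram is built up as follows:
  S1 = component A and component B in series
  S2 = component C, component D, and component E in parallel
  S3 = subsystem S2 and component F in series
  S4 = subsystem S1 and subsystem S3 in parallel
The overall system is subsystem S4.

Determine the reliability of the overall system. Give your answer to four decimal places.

0.9288

R(A) = exp(−0.000213 × 720) = 0.857821
R(B) = exp(−0.000303 × 720) = 0.803997
R(C) = exp(−0.000296 × 720) = 0.808059
R(D) = exp(−0.0000756 × 720) = 0.947023
R(E) = exp(−0.000333 × 720) = 0.786817
R(F) = exp(−0.000359 × 720) = 0.772224
Series (A and B): 0.857821 × 0.803997 = 0.689686
Parallel (C, D, and E): 1 − (1 − 0.808059)(1 − 0.947023)(1 − 0.786817) = 0.997832
Series ([0.997832] and F): 0.997832 × 0.772224 = 0.770550
Parallel ([0.689686] and [0.770550]): 1 − (1 − 0.689686)(1 − 0.770550) = 0.9288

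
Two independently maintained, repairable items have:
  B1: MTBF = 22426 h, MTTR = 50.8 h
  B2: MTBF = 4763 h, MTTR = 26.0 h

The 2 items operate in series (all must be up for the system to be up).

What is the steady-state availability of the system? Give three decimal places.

0.992

A(B1) = MTBF/(MTBF+MTTR) = 22426/(22426+50.8) = 0.997740
A(B2) = MTBF/(MTBF+MTTR) = 4763/(4763+26.0) = 0.994571
Series availability: 0.997740 × 0.994571 = 0.992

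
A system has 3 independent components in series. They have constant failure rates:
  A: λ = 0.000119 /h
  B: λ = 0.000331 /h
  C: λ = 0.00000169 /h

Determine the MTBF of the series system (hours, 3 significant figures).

Series of exponential components: λ_sys = Σ λ_i
λ_sys = 0.000119 + 0.000331 + 0.00000169 = 4.5169e-04 /h
MTBF = 1 / λ_sys = 2210 h

2210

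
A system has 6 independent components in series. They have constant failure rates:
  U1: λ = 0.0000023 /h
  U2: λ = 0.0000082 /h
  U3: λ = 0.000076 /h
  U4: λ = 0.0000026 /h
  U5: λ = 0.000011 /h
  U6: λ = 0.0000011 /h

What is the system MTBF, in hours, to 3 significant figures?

9880

Series of exponential components: λ_sys = Σ λ_i
λ_sys = 0.0000023 + 0.0000082 + 0.000076 + 0.0000026 + 0.000011 + 0.0000011 = 1.0120e-04 /h
MTBF = 1 / λ_sys = 9880 h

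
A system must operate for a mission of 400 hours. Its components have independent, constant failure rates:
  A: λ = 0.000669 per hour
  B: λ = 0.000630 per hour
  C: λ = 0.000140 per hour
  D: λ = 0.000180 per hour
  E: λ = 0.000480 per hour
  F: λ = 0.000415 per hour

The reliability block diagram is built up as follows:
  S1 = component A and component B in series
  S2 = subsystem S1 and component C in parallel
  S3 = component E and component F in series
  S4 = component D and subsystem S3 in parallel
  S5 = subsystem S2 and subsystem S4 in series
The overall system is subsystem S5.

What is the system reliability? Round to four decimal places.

0.9575

R(A) = exp(−0.000669 × 400) = 0.765214
R(B) = exp(−0.000630 × 400) = 0.777245
R(C) = exp(−0.000140 × 400) = 0.945539
R(D) = exp(−0.000180 × 400) = 0.930531
R(E) = exp(−0.000480 × 400) = 0.825307
R(F) = exp(−0.000415 × 400) = 0.847046
Series (A and B): 0.765214 × 0.777245 = 0.594759
Parallel ([0.594759] and C): 1 − (1 − 0.594759)(1 − 0.945539) = 0.977930
Series (E and F): 0.825307 × 0.847046 = 0.699073
Parallel (D and [0.699073]): 1 − (1 − 0.930531)(1 − 0.699073) = 0.979095
Series ([0.977930] and [0.979095]): 0.977930 × 0.979095 = 0.9575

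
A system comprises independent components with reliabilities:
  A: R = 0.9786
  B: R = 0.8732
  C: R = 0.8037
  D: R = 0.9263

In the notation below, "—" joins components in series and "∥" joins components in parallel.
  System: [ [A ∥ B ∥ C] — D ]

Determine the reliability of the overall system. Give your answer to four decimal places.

Parallel (A, B, and C): 1 − (1 − 0.978600)(1 − 0.873200)(1 − 0.803700) = 0.999467
Series ([0.999467] and D): 0.999467 × 0.926300 = 0.9258

0.9258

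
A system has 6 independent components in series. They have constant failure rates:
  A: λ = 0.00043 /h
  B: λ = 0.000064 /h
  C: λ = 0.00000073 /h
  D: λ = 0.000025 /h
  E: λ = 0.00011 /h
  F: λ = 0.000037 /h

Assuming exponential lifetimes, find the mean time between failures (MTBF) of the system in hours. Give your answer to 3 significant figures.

Series of exponential components: λ_sys = Σ λ_i
λ_sys = 0.00043 + 0.000064 + 0.00000073 + 0.000025 + 0.00011 + 0.000037 = 6.6673e-04 /h
MTBF = 1 / λ_sys = 1500 h

1500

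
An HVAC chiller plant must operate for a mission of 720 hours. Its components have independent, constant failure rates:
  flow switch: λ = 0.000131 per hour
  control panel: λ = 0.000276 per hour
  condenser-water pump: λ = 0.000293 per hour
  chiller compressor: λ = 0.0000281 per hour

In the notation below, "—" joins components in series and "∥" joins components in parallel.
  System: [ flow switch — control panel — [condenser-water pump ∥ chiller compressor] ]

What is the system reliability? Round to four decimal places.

R(flow switch) = exp(−0.000131 × 720) = 0.909992
R(control panel) = exp(−0.000276 × 720) = 0.819779
R(condenser-water pump) = exp(−0.000293 × 720) = 0.809806
R(chiller compressor) = exp(−0.0000281 × 720) = 0.979971
Parallel (condenser-water pump and chiller compressor): 1 − (1 − 0.809806)(1 − 0.979971) = 0.996191
Series (flow switch, control panel, and [0.996191]): 0.909992 × 0.819779 × 0.996191 = 0.7432

0.7432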